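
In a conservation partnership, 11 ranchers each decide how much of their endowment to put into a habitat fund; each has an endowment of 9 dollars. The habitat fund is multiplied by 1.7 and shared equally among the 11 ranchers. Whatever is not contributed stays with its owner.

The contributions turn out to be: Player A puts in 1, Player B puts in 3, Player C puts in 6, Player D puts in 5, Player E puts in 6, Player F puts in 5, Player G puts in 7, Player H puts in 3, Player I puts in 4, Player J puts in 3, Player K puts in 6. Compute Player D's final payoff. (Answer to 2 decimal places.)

Total contributed: 1 + 3 + 6 + 5 + 6 + 5 + 7 + 3 + 4 + 3 + 6 = 49.
Each receives 1.7 × 49 / 11 = 7.57 from the habitat fund.
Player D keeps 9 − 5 = 4, so Player D's payoff is 4 + 7.57 = 11.57.

11.57 dollars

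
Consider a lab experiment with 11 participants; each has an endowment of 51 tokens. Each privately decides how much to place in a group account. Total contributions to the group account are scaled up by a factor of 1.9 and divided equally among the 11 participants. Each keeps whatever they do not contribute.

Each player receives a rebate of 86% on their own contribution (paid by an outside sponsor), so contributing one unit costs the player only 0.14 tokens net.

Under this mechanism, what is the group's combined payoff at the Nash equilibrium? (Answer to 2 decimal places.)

With the mechanism, a contributed unit returns (1.9/11) / 0.14 = 1.2338 per unit of net cost to the contributor — now above 1 — so contributing fully is weakly dominant for every player.
So the Nash equilibrium is full contribution by all 11; the group earns 11 × (51 × 0.86 + 1.9 × 51) = 1548.36.

1548.36 tokens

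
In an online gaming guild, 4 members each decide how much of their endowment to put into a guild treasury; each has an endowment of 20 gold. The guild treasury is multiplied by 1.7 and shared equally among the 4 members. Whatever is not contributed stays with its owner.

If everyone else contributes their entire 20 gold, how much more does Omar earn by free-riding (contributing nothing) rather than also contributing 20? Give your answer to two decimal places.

11.50 gold

Switching from a contribution of 20 to 0 lets Omar keep an extra 20 gold, but lowers the guild treasury by 20, which costs Omar their own share of that drop: 1.7/4 × 20 = 8.50.
Net gain = 20 − 8.50 = 11.50. The private return per contributed unit (0.4250) is below 1, so free-riding is indeed the best response regardless of what the others do.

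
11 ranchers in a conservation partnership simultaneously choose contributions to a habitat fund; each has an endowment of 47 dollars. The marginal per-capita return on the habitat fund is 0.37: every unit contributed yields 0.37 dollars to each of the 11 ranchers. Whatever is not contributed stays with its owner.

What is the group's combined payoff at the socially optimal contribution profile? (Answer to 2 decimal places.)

2104.19 dollars

Each contributed unit returns 4.070 to the group as a whole (0.37 to each of 11 players), which exceeds 1, so the social optimum is full contribution: group total = 4.070 × 517 = 2104.19.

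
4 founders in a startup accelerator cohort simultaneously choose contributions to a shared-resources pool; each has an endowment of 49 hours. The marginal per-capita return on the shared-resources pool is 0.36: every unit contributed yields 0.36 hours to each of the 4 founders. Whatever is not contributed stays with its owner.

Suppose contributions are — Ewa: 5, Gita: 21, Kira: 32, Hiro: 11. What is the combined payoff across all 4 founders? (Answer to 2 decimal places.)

226.36 hours

Total contributed: 5 + 21 + 32 + 11 = 69; total kept: 4 × 49 − 69 = 127.
The shared-resources pool pays out 0.36 × 4 × 69 = 99.36 in aggregate.
Group total = 127 + 99.36 = 226.36.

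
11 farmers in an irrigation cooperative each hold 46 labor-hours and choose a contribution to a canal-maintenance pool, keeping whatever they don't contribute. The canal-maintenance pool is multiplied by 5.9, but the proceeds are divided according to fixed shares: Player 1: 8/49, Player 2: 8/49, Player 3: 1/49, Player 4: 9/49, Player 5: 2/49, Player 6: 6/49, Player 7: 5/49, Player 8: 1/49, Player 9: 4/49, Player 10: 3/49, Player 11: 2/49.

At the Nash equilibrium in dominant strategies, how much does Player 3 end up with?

Player j's private return per contributed unit is 5.9 × (j's share). Contributing is weakly dominant for j when that share is at least 1/5.9 = 0.1695, and contributing 0 is dominant otherwise.
The only share above 0.1695 is Player 4's 9/49, contributing 46; the remaining 10 contribute 0. Total contributed: 46.
Player 3 keeps 46 and receives 5.9 × 46 × 1/49 = 5.54 from the canal-maintenance pool, for a payoff of 51.54.

51.54 labor-hours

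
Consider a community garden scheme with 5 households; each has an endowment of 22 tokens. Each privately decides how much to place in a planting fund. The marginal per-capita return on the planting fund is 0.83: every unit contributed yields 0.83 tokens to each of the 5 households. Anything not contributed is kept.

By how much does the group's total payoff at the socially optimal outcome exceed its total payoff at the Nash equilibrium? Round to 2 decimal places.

The private return per contributed unit is 0.83 < 1, so contributing 0 is dominant for every player. At the Nash equilibrium everyone keeps their 22, and the group total is 5 × 22 = 110.
Each contributed unit returns 4.150 to the group as a whole (0.83 to each of 5 players), which exceeds 1, so the social optimum is full contribution: group total = 4.150 × 110 = 456.50.
Efficiency loss = 456.50 − 110 = 346.50.

346.50 tokens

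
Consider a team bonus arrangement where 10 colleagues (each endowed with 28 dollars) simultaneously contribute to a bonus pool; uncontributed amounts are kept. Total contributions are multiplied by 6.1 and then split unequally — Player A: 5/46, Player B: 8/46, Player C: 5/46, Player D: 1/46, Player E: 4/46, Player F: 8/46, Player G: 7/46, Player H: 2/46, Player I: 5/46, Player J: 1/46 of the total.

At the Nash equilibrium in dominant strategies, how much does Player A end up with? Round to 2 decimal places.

65.13 dollars

Each unit j contributes comes back to j as 6.1 × (j's share), so j prefers to contribute only if that share exceeds 1/6.1 = 0.1639; otherwise keeping the unit dominates.
The shares above 0.1639 belong to Player B and Player F, contributing 28 each; the remaining 8 contribute 0. Total contributed: 56.
Player A keeps 28 and receives 6.1 × 56 × 5/46 = 37.13 from the bonus pool, for a payoff of 65.13.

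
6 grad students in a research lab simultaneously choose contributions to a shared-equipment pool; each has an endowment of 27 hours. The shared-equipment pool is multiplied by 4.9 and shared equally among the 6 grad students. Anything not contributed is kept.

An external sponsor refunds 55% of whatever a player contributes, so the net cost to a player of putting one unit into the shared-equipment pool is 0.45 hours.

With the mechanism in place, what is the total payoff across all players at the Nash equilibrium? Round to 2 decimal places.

882.90 hours

Under the mechanism each unit contributed yields (4.9/6) / 0.45 = 1.8148 back to its contributor per unit of net cost, which exceeds 1, making full contribution the dominant choice for everyone.
At the Nash equilibrium everyone contributes 27. Group total payoff = 6 × (27 × 0.55 + 4.9 × 27) = 882.90.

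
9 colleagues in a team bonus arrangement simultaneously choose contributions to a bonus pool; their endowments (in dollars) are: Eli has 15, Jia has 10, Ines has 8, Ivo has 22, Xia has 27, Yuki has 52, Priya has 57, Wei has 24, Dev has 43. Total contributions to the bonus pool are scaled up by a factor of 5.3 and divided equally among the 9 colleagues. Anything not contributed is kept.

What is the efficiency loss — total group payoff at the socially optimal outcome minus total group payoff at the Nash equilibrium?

The private return per contributed unit is 5.3/9 = 0.5889 < 1 for every player regardless of endowment, so the Nash equilibrium is zero contribution and the group total is Σ E_j = 15 + 10 + 8 + 22 + 27 + 52 + 57 + 24 + 43 = 258.
Each contributed unit returns 5.300 to the group, so the social optimum is full contribution by everyone: group total = 5.300 × 258 = 1367.40.
Efficiency loss = (5.300 − 1) × 258 = 1109.40.

1109.40 dollars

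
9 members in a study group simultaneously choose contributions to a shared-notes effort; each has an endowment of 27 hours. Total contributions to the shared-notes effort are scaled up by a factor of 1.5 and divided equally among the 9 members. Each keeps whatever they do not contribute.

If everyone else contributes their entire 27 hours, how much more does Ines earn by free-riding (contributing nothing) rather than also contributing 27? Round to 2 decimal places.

22.50 hours

Switching from a contribution of 27 to 0 lets Ines keep an extra 27 hours, but lowers the shared-notes effort by 27, which costs Ines their own share of that drop: 1.5/9 × 27 = 4.50.
Net gain = 27 − 4.50 = 22.50. The private return per contributed unit (0.1667) is below 1, so free-riding is indeed the best response regardless of what the others do.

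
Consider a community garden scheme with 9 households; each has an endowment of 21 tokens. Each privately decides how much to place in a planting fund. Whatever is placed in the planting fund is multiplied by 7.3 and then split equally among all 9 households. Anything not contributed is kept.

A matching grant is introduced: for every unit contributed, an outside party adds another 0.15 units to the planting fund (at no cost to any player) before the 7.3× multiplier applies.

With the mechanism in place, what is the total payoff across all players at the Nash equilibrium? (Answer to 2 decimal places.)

Even with the mechanism, each unit contributed returns only 7.3 × 1.15 / 9 = 0.9328 per unit of net cost, so contributing nothing is still dominant.
At the Nash equilibrium no one contributes; group total payoff = 9 × 21 = 189.

189.00 tokens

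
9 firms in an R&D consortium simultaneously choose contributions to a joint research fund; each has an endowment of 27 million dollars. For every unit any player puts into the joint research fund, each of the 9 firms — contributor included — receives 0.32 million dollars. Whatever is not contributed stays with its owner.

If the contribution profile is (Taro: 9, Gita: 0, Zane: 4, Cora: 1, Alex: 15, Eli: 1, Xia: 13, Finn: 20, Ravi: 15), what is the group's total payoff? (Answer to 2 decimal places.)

389.64 million dollars

Total contributed: 9 + 0 + 4 + 1 + 15 + 1 + 13 + 20 + 15 = 78; total kept: 9 × 27 − 78 = 165.
The joint research fund pays out 0.32 × 9 × 78 = 224.64 in aggregate.
Group total = 165 + 224.64 = 389.64.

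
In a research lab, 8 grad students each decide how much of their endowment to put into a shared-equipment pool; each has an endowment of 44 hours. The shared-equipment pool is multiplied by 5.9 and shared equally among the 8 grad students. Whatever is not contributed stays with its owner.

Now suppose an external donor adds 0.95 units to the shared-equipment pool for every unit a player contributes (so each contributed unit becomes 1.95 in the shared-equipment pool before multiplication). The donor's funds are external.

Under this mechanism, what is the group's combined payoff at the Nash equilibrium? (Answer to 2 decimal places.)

4049.76 hours

Under the mechanism each unit contributed yields 5.9 × 1.95 / 8 = 1.4381 back to its contributor per unit of net cost, which exceeds 1, making full contribution the dominant choice for everyone.
At the Nash equilibrium everyone contributes 44. Group total payoff = 5.9 × 1.95 × 352 = 4049.76.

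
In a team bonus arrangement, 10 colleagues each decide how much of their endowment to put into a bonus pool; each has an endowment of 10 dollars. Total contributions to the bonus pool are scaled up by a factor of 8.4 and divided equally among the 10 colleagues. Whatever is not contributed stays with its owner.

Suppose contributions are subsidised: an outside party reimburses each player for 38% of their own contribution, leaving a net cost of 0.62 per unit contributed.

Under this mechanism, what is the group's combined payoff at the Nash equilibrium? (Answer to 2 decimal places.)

With the mechanism, a contributed unit returns (8.4/10) / 0.62 = 1.3548 per unit of net cost to the contributor — now above 1 — so contributing fully is weakly dominant for every player.
So the Nash equilibrium is full contribution by all 10; the group earns 10 × (10 × 0.38 + 8.4 × 10) = 878.00.

878.00 dollars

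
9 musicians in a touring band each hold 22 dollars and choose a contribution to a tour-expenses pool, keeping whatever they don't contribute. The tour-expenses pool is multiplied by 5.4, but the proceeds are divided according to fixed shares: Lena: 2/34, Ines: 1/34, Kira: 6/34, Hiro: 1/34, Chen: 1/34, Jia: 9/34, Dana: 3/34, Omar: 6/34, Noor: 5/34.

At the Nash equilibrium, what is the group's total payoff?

294.80 dollars

For player j, contributing a unit is worthwhile iff 5.4 × (j's share) ≥ 1, i.e. iff j's share is at least 0.1852.
The only share above 0.1852 is Jia's 9/34, contributing 22; the remaining 8 contribute 0. Total contributed: 22.
The tour-expenses pool pays out 5.4 × 22 = 118.80 in total (split across the unequal shares, but the aggregate is all that matters for the group sum).
The 8 free-riders keep 22 each, adding 176. Group total = 176 + 118.80 = 294.80.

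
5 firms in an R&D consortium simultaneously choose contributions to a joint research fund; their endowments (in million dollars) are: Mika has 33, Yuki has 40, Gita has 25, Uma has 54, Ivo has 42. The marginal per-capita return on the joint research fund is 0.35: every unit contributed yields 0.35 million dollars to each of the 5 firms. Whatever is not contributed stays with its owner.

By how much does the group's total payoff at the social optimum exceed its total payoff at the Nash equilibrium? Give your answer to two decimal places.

145.50 million dollars

The private return per contributed unit is 0.35 < 1 for everyone, so the Nash equilibrium is zero contribution and the group total is Σ E_j = 33 + 40 + 25 + 54 + 42 = 194.
Each contributed unit returns 1.750 to the group, so the social optimum is full contribution by everyone: group total = 1.750 × 194 = 339.50.
Efficiency loss = (1.750 − 1) × 194 = 145.50.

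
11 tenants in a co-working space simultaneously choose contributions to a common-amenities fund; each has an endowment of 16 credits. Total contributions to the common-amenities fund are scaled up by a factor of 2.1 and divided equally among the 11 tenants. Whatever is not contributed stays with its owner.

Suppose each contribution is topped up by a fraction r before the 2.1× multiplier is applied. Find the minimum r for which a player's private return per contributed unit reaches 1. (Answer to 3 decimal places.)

4.238

With matching at rate r, one contributed unit becomes (1 + r) in the common-amenities fund and returns 2.1 × (1 + r) / 11 to the contributor.
Setting this equal to 1: 1 + r = 11/2.1 = 5.2381.
So the minimum matching rate is r = 5.2381 − 1 = 4.238.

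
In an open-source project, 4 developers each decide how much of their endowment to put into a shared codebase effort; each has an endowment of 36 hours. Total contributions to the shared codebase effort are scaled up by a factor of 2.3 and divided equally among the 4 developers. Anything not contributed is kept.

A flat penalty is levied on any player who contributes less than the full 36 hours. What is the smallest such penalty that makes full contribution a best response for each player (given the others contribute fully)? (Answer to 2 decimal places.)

Given the others contribute fully, the best deviation is to contribute 0 (any partial contribution still incurs the fine and gives up units whose private return 0.5750 is below 1).
Deviating from 36 to 0 saves 36 hours but forfeits the deviator's share of the drop in the shared codebase effort: 2.3/4 × 36 = 20.70.
So the deviation gain is 36 − 20.70 = 15.30, and the fine must be at least 15.30 hours to wipe it out.

15.30 hours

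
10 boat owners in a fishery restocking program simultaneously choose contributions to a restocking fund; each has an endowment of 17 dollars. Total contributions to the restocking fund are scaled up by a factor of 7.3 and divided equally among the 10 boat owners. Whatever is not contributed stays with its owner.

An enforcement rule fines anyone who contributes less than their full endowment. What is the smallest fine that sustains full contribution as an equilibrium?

4.59 dollars

Given the others contribute fully, the best deviation is to contribute 0 (any partial contribution still incurs the fine and gives up units whose private return 0.7300 is below 1).
Deviating from 17 to 0 saves 17 dollars but forfeits the deviator's share of the drop in the restocking fund: 7.3/10 × 17 = 12.41.
So the deviation gain is 17 − 12.41 = 4.59, and the fine must be at least 4.59 dollars to wipe it out.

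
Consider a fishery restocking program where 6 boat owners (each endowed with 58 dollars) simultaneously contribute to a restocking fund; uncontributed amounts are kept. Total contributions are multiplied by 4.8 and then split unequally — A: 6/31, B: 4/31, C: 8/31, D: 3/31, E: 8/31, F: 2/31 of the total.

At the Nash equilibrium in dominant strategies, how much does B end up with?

129.85 dollars

A player with share s gets back 4.8·s per unit contributed, so full contribution is dominant for anyone with s > 1/4.8 = 0.2083 and zero contribution is dominant for anyone below.
C and E clear that bar, contributing 58 each; the remaining 4 contribute 0. Total contributed: 116.
B keeps 58 and receives 4.8 × 116 × 4/31 = 71.85 from the restocking fund, for a payoff of 129.85.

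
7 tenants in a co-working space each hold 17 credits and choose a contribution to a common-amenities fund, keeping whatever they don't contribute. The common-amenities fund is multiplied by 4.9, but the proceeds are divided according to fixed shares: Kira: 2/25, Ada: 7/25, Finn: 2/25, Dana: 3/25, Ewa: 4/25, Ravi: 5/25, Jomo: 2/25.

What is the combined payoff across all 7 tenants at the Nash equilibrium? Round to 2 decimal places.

185.30 credits

For player j, contributing a unit is worthwhile iff 4.9 × (j's share) ≥ 1, i.e. iff j's share is at least 0.2041.
The only share above 0.2041 is Ada's 7/25, contributing 17; the remaining 6 contribute 0. Total contributed: 17.
The common-amenities fund pays out 4.9 × 17 = 83.30 in total (split across the unequal shares, but the aggregate is all that matters for the group sum).
The 6 free-riders keep 17 each, adding 102. Group total = 102 + 83.30 = 185.30.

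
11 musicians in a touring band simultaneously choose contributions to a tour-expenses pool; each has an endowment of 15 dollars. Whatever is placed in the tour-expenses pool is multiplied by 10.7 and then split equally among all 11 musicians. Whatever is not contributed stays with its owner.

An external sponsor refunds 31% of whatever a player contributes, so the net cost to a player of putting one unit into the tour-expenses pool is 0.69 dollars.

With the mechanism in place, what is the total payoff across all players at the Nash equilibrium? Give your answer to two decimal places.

The effective private return per unit is now (10.7/11) / 0.69 = 1.4097 > 1, so every player's dominant strategy flips to full contribution.
So the Nash equilibrium is full contribution by all 11; the group earns 11 × (15 × 0.31 + 10.7 × 15) = 1816.65.

1816.65 dollars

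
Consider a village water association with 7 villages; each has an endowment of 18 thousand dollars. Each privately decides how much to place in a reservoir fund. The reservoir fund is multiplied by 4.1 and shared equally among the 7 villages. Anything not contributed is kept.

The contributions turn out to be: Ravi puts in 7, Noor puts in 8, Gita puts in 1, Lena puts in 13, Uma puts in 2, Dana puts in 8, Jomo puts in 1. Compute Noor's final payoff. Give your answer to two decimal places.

33.43 thousand dollars

Total contributed: 7 + 8 + 1 + 13 + 2 + 8 + 1 = 40.
Each receives 4.1 × 40 / 7 = 23.43 from the reservoir fund.
Noor keeps 18 − 8 = 10, so Noor's payoff is 10 + 23.43 = 33.43.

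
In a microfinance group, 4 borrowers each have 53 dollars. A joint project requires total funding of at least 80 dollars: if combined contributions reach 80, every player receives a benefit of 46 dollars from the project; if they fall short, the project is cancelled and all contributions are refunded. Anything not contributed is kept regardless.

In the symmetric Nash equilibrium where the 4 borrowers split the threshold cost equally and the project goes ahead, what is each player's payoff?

79 dollars

Equal share of the threshold: 80/4 = 20.
At this profile no one gains by cutting their contribution: any cut drops the total below 80, the project is cancelled, contributions are refunded, and the deviator ends with 53, which is less than 53 − 20 + 46 = 79. Contributing more than 20 just wastes the excess. So contributing exactly 20 is a best response.
Each player's payoff: 53 − 20 + 46 = 79.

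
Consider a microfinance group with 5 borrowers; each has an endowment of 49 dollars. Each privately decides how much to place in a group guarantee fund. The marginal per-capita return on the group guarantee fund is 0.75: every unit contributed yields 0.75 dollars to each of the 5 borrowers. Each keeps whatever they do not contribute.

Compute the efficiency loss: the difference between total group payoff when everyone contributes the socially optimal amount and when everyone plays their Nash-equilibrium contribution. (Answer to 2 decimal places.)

673.75 dollars

The private return per contributed unit is 0.75 < 1, so contributing 0 is dominant for every player. At the Nash equilibrium everyone keeps their 49, and the group total is 5 × 49 = 245.
Each contributed unit returns 3.750 to the group as a whole (0.75 to each of 5 players), which exceeds 1, so the social optimum is full contribution: group total = 3.750 × 245 = 918.75.
Efficiency loss = 918.75 − 245 = 673.75.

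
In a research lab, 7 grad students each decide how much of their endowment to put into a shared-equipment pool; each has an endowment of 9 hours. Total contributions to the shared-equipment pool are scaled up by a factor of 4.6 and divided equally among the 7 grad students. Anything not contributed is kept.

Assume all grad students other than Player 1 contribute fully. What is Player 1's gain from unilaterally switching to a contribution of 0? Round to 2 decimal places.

Switching from a contribution of 9 to 0 lets Player 1 keep an extra 9 hours, but lowers the shared-equipment pool by 9, which costs Player 1 their own share of that drop: 4.6/7 × 9 = 5.91.
Net gain = 9 − 5.91 = 3.09. The private return per contributed unit (0.6571) is below 1, so free-riding is indeed the best response regardless of what the others do.

3.09 hours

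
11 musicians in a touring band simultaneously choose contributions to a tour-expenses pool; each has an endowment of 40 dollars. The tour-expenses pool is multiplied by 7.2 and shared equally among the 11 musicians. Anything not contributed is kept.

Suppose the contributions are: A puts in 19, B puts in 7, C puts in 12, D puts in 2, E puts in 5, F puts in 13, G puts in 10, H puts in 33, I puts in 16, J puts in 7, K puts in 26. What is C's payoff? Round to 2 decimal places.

Total contributed: 19 + 7 + 12 + 2 + 5 + 13 + 10 + 33 + 16 + 7 + 26 = 150.
Each receives 7.2 × 150 / 11 = 98.18 from the tour-expenses pool.
C keeps 40 − 12 = 28, so C's payoff is 28 + 98.18 = 126.18.

126.18 dollars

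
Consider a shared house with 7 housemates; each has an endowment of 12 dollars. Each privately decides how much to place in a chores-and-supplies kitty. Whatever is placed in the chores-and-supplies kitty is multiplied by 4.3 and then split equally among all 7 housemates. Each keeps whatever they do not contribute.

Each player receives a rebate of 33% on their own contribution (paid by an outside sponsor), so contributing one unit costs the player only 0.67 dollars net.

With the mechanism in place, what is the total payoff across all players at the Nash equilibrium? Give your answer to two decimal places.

Even with the mechanism, each unit contributed returns only (4.3/7) / 0.67 = 0.9168 per unit of net cost, so contributing nothing is still dominant.
Everyone keeps their endowment and the group total is 7 × 12 = 84.

84.00 dollars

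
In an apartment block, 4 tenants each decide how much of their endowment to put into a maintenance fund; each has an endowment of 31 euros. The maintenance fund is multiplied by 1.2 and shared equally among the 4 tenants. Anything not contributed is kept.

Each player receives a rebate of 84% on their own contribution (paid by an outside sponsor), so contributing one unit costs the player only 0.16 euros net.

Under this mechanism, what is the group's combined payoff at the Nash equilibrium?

252.96 euros

Under the mechanism each unit contributed yields (1.2/4) / 0.16 = 1.8750 back to its contributor per unit of net cost, which exceeds 1, making full contribution the dominant choice for everyone.
At the Nash equilibrium everyone contributes 31. Group total payoff = 4 × (31 × 0.84 + 1.2 × 31) = 252.96.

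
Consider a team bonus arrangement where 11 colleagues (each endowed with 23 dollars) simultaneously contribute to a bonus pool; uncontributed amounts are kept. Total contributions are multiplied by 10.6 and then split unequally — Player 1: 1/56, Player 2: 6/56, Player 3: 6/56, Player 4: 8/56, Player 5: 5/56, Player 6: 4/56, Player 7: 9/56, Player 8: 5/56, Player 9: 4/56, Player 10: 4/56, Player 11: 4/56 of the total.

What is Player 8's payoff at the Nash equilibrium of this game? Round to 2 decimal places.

110.07 dollars

Each unit j contributes comes back to j as 10.6 × (j's share), so j prefers to contribute only if that share exceeds 1/10.6 = 0.0943; otherwise keeping the unit dominates.
The shares above 0.0943 belong to Player 2, Player 3, Player 4 and Player 7, contributing 23 each; the remaining 7 contribute 0. Total contributed: 92.
Player 8 keeps 23 and receives 10.6 × 92 × 5/56 = 87.07 from the bonus pool, for a payoff of 110.07.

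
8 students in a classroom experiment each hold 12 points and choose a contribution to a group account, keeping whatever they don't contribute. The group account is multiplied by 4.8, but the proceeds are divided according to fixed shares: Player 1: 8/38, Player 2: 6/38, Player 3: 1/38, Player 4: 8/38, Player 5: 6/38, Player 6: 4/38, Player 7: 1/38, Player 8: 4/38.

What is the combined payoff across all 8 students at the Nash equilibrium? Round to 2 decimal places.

A player with share s gets back 4.8·s per unit contributed, so full contribution is dominant for anyone with s > 1/4.8 = 0.2083 and zero contribution is dominant for anyone below.
Player 1 and Player 4 are above the threshold, contributing 12 each; the remaining 6 contribute 0. Total contributed: 24.
The group account pays out 4.8 × 24 = 115.20 in total (split across the unequal shares, but the aggregate is all that matters for the group sum).
The 6 free-riders keep 12 each, adding 72. Group total = 72 + 115.20 = 187.20.

187.20 points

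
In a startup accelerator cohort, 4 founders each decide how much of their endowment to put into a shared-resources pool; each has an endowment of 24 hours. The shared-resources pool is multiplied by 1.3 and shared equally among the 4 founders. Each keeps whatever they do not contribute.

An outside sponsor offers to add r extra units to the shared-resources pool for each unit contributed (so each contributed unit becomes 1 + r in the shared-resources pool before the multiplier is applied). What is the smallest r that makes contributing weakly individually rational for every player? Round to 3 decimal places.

With matching at rate r, one contributed unit becomes (1 + r) in the shared-resources pool and returns 1.3 × (1 + r) / 4 to the contributor.
Setting this equal to 1: 1 + r = 4/1.3 = 3.0769.
So the minimum matching rate is r = 3.0769 − 1 = 2.077.

2.077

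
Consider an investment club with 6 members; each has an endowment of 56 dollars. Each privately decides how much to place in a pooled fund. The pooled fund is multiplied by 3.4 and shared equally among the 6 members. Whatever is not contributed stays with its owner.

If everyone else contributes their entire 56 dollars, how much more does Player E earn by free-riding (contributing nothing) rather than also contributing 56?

Switching from a contribution of 56 to 0 lets Player E keep an extra 56 dollars, but lowers the pooled fund by 56, which costs Player E their own share of that drop: 3.4/6 × 56 = 31.73.
Net gain = 56 − 31.73 = 24.27. The private return per contributed unit (0.5667) is below 1, so free-riding is indeed the best response regardless of what the others do.

24.27 dollars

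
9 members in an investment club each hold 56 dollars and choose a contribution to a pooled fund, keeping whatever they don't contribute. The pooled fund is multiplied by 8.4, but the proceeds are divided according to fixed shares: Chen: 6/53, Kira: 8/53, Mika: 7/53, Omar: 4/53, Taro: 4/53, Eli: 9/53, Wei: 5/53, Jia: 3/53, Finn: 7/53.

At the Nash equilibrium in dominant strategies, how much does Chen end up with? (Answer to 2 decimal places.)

A player with share s gets back 8.4·s per unit contributed, so full contribution is dominant for anyone with s > 1/8.4 = 0.1190 and zero contribution is dominant for anyone below.
Kira, Mika, Eli and Finn are above the threshold, contributing 56 each; the remaining 5 contribute 0. Total contributed: 224.
Chen keeps 56 and receives 8.4 × 224 × 6/53 = 213.01 from the pooled fund, for a payoff of 269.01.

269.01 dollars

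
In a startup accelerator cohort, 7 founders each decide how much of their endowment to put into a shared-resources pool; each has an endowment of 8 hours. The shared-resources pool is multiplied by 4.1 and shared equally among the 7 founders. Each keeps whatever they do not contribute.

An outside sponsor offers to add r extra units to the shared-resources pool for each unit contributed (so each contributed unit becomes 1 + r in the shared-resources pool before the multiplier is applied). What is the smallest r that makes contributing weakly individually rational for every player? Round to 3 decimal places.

0.707

With matching at rate r, one contributed unit becomes (1 + r) in the shared-resources pool and returns 4.1 × (1 + r) / 7 to the contributor.
Setting this equal to 1: 1 + r = 7/4.1 = 1.7073.
So the minimum matching rate is r = 1.7073 − 1 = 0.707.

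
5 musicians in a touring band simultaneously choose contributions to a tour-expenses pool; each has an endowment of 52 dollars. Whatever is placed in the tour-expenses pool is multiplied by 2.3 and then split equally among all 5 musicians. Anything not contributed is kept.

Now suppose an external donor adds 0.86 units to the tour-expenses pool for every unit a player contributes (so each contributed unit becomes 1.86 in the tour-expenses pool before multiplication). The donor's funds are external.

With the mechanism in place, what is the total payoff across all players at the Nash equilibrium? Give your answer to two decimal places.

260.00 dollars

The effective private return is 2.3 × 1.86 / 5 = 0.8556, which is still under 1, so the mechanism doesn't change anyone's dominant strategy: zero contribution.
At the Nash equilibrium no one contributes; group total payoff = 5 × 52 = 260.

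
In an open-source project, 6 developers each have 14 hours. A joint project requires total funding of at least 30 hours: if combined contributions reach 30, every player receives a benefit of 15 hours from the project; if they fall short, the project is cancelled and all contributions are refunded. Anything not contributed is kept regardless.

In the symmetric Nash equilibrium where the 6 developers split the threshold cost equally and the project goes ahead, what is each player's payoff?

Equal share of the threshold: 30/6 = 5.
At this profile no one gains by cutting their contribution: any cut drops the total below 30, the project is cancelled, contributions are refunded, and the deviator ends with 14, which is less than 14 − 5 + 15 = 24. Contributing more than 5 just wastes the excess. So contributing exactly 5 is a best response.
Each player's payoff: 14 − 5 + 15 = 24.

24 hours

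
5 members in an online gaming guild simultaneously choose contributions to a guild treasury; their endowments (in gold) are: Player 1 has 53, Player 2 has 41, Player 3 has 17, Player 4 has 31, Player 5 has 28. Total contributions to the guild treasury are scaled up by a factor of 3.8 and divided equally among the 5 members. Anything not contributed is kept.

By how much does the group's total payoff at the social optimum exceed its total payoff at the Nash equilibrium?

The private return per contributed unit is 3.8/5 = 0.7600 < 1 for every player regardless of endowment, so the Nash equilibrium is zero contribution and the group total is Σ E_j = 53 + 41 + 17 + 31 + 28 = 170.
Each contributed unit returns 3.800 to the group, so the social optimum is full contribution by everyone: group total = 3.800 × 170 = 646.00.
Efficiency loss = (3.800 − 1) × 170 = 476.00.

476.00 gold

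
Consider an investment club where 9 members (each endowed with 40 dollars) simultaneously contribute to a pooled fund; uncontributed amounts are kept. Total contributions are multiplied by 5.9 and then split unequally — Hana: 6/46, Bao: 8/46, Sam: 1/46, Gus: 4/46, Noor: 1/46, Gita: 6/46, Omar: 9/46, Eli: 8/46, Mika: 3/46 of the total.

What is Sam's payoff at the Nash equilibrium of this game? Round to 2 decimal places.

For player j, contributing a unit is worthwhile iff 5.9 × (j's share) ≥ 1, i.e. iff j's share is at least 0.1695.
Bao, Omar and Eli are above the threshold, contributing 40 each; the remaining 6 contribute 0. Total contributed: 120.
Sam keeps 40 and receives 5.9 × 120 × 1/46 = 15.39 from the pooled fund, for a payoff of 55.39.

55.39 dollars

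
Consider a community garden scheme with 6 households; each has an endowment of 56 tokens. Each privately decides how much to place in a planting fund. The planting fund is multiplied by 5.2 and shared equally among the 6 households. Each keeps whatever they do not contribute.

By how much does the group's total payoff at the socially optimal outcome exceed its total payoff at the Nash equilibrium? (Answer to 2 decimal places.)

Each contributed unit returns 5.2/6 = 0.8667 to its contributor — below 1 — so contributing 0 is dominant for every player. At the Nash equilibrium everyone keeps their 56, and the group total is 6 × 56 = 336.
Each contributed unit returns 5.200 to the group as a whole (0.8667 to each of 6 players), which exceeds 1, so the social optimum is full contribution: group total = 5.200 × 336 = 1747.20.
Efficiency loss = 1747.20 − 336 = 1411.20.

1411.20 tokens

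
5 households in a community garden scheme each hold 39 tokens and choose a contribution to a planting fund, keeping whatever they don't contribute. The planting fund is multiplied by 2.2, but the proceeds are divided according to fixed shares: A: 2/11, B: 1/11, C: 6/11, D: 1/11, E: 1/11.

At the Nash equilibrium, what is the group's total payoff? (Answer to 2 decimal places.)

Each unit j contributes comes back to j as 2.2 × (j's share), so j prefers to contribute only if that share exceeds 1/2.2 = 0.4545; otherwise keeping the unit dominates.
C alone (share 6/11) is above the threshold, contributing 39; the remaining 4 contribute 0. Total contributed: 39.
The planting fund pays out 2.2 × 39 = 85.80 in total (split across the unequal shares, but the aggregate is all that matters for the group sum).
The 4 free-riders keep 39 each, adding 156. Group total = 156 + 85.80 = 241.80.

241.80 tokens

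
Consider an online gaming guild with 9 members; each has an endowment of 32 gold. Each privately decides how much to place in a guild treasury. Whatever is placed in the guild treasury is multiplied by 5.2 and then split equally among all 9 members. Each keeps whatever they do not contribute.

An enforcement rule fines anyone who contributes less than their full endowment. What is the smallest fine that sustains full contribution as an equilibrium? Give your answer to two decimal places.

13.51 gold

Given the others contribute fully, the best deviation is to contribute 0 (any partial contribution still incurs the fine and gives up units whose private return 0.5778 is below 1).
Deviating from 32 to 0 saves 32 gold but forfeits the deviator's share of the drop in the guild treasury: 5.2/9 × 32 = 18.49.
So the deviation gain is 32 − 18.49 = 13.51, and the fine must be at least 13.51 gold to wipe it out.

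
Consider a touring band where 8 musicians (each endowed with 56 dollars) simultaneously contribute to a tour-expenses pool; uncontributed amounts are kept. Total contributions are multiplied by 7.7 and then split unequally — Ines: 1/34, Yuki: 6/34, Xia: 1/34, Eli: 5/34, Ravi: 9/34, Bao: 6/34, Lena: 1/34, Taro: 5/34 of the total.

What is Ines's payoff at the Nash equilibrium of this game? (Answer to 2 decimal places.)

Each unit j contributes comes back to j as 7.7 × (j's share), so j prefers to contribute only if that share exceeds 1/7.7 = 0.1299; otherwise keeping the unit dominates.
Yuki, Eli, Ravi, Bao and Taro are above the threshold, contributing 56 each; the remaining 3 contribute 0. Total contributed: 280.
Ines keeps 56 and receives 7.7 × 280 × 1/34 = 63.41 from the tour-expenses pool, for a payoff of 119.41.

119.41 dollars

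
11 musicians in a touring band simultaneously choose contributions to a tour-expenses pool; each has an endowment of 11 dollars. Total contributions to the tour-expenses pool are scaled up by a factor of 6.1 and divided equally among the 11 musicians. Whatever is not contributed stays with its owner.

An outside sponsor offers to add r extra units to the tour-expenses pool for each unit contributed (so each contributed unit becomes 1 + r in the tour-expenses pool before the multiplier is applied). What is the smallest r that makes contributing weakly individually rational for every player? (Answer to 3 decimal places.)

With matching at rate r, one contributed unit becomes (1 + r) in the tour-expenses pool and returns 6.1 × (1 + r) / 11 to the contributor.
Setting this equal to 1: 1 + r = 11/6.1 = 1.8033.
So the minimum matching rate is r = 1.8033 − 1 = 0.803.

0.803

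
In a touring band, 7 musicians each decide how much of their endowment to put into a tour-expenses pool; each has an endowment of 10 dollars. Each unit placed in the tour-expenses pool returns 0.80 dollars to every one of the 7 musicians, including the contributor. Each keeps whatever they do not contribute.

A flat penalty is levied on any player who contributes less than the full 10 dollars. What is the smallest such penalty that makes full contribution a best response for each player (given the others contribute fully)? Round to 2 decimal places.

Given the others contribute fully, the best deviation is to contribute 0 (any partial contribution still incurs the fine and gives up units whose private return 0.80 is below 1).
Deviating from 10 to 0 saves 10 dollars but forfeits the deviator's share of the drop in the tour-expenses pool: 0.80 × 10 = 8.00.
So the deviation gain is 10 − 8.00 = 2.00, and the fine must be at least 2.00 dollars to wipe it out.

2.00 dollars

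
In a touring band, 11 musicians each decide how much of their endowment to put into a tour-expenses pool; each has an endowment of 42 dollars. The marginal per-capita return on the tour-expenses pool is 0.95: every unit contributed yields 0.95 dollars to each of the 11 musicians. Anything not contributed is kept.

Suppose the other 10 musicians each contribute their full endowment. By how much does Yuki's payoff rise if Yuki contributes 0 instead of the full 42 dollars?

Switching from a contribution of 42 to 0 lets Yuki keep an extra 42 dollars, but lowers the tour-expenses pool by 42, which costs Yuki their own share of that drop: 0.95 × 42 = 39.90.
Net gain = 42 − 39.90 = 2.10. The private return per contributed unit (0.95) is below 1, so free-riding is indeed the best response regardless of what the others do.

2.10 dollars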